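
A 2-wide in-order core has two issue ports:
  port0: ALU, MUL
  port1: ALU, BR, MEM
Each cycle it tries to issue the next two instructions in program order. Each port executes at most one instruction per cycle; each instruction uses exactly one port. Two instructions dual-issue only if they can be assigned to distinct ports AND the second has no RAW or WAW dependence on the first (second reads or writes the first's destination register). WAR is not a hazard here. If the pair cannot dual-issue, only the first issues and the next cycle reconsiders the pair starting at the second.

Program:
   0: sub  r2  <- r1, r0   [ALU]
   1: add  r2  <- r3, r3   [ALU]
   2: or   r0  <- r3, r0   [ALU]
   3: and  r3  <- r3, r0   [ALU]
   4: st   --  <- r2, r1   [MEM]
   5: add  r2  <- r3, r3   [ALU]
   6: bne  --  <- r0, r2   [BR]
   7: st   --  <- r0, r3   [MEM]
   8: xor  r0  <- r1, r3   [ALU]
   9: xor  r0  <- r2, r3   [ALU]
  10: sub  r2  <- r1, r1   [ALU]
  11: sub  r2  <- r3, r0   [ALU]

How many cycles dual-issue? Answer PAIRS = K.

  cy0 -> i0 (sub.ALU) WAW r2
  cy1 -> i1,i2 (add.ALU;or.ALU) 2-wide
  cy2 -> i3,i4 (and.ALU;st.MEM) 2-wide
  cy3 -> i5 (add.ALU) RAW r2
  cy4 -> i6 (bne.BR) no-port BR/MEM
  cy5 -> i7,i8 (st.MEM;xor.ALU) 2-wide
  cy6 -> i9,i10 (xor.ALU;sub.ALU) 2-wide
  cy7 -> i11 (sub.ALU) tail

PAIRS = 4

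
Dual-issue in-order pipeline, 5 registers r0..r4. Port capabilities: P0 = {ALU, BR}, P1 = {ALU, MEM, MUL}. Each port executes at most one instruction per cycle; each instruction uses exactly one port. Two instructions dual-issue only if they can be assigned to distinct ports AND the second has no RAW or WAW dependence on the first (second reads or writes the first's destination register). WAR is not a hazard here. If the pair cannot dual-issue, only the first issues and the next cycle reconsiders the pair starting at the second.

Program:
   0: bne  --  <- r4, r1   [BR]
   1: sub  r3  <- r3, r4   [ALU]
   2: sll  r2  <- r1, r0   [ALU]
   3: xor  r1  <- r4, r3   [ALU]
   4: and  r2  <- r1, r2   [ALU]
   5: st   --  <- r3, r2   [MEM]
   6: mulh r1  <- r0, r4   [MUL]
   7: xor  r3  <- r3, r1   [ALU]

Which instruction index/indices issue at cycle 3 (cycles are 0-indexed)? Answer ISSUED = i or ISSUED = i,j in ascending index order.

ISSUED = 5

t=0 i0/i1:bne sub ; pair
t=1 i2/i3:sll xor ; pair
t=2 i4:and ; RAW r2
t=3 i5:st ; no-port MEM/MUL
t=4 i6:mulh ; RAW r1
t=5 i7:xor ; tail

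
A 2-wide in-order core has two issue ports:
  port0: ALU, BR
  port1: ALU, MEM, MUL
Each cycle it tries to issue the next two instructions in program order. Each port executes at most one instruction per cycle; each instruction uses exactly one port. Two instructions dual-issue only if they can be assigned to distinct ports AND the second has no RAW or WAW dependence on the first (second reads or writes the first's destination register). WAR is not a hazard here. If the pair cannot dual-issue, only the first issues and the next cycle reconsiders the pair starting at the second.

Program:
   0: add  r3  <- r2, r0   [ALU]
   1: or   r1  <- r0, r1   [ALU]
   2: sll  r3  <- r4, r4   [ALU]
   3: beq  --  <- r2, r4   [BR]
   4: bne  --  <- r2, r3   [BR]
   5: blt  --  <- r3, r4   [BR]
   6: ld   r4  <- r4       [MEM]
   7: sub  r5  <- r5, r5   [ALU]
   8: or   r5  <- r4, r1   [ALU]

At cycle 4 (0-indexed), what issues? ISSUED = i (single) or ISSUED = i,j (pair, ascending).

0. add or @i0,i1  | dual
1. sll beq @i2,i3  | dual
2. bne @i4  | no-port BR/BR
3. blt ld @i5,i6  | dual
4. sub @i7  | WAW r5
5. or @i8  | tail

ISSUED = 7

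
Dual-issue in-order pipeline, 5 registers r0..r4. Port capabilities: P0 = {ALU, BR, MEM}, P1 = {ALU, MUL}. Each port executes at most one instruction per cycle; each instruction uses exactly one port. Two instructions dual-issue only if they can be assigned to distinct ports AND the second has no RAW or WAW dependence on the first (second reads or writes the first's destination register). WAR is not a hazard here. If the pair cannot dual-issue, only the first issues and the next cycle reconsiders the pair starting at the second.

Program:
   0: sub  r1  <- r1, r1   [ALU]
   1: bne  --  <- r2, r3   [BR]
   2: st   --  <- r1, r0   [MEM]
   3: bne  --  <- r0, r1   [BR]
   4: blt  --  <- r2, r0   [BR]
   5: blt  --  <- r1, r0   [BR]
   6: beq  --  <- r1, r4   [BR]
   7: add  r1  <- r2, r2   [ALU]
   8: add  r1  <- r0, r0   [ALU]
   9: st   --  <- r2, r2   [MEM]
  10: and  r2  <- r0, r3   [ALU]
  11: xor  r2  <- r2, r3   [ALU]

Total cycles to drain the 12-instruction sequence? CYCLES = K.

c0: i0&i1 sub;bne  pair
c1: i2 st  no-port MEM/BR
c2: i3 bne  no-port BR/BR
c3: i4 blt  no-port BR/BR
c4: i5 blt  no-port BR/BR
c5: i6&i7 beq;add  pair
c6: i8&i9 add;st  pair
c7: i10 and  RAW+WAW r2
c8: i11 xor  tail

CYCLES = 9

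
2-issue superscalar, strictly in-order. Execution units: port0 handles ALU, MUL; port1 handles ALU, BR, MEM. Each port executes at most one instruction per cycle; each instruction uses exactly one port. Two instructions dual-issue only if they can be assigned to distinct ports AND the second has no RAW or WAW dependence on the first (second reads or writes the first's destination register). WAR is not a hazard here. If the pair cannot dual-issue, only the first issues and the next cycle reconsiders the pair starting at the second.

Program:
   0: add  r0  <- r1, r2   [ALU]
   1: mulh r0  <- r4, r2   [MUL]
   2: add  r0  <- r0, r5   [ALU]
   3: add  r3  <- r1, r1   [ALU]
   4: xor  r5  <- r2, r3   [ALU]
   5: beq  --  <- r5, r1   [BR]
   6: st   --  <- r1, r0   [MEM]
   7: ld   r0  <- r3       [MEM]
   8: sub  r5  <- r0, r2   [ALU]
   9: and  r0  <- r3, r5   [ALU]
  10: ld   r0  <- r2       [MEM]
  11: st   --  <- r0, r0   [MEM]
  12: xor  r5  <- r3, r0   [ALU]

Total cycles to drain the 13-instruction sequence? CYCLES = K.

t=0 i0:add ; WAW r0
t=1 i1:mulh ; RAW+WAW r0
t=2 i2,i3:add;add ; 2-wide
t=3 i4:xor ; RAW r5
t=4 i5:beq ; no-port BR/MEM
t=5 i6:st ; no-port MEM/MEM
t=6 i7:ld ; RAW r0
t=7 i8:sub ; RAW r5
t=8 i9:and ; WAW r0
t=9 i10:ld ; no-port MEM/MEM
t=10 i11,i12:st;xor ; 2-wide

CYCLES = 11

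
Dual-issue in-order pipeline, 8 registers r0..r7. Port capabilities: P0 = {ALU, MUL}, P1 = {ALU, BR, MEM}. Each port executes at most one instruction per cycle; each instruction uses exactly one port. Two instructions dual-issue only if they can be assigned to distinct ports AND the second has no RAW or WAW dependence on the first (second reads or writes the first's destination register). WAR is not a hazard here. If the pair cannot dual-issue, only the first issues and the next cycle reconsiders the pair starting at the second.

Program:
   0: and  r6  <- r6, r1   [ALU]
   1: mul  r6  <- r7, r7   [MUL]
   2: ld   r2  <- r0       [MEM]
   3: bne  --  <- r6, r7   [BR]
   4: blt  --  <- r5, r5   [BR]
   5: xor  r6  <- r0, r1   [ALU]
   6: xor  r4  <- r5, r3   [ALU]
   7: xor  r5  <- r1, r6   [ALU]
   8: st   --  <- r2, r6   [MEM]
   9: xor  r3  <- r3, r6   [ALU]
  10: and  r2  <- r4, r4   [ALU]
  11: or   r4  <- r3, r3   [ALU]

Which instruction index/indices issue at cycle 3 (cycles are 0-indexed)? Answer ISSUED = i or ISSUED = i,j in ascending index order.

c0: i0 and.ALU  WAW r6
c1: i1&i2 mul.MUL ld.MEM  2-wide
c2: i3 bne.BR  no-port BR/BR
c3: i4&i5 blt.BR xor.ALU  2-wide
c4: i6&i7 xor.ALU xor.ALU  2-wide
c5: i8&i9 st.MEM xor.ALU  2-wide
c6: i10&i11 and.ALU or.ALU  2-wide

ISSUED = 4,5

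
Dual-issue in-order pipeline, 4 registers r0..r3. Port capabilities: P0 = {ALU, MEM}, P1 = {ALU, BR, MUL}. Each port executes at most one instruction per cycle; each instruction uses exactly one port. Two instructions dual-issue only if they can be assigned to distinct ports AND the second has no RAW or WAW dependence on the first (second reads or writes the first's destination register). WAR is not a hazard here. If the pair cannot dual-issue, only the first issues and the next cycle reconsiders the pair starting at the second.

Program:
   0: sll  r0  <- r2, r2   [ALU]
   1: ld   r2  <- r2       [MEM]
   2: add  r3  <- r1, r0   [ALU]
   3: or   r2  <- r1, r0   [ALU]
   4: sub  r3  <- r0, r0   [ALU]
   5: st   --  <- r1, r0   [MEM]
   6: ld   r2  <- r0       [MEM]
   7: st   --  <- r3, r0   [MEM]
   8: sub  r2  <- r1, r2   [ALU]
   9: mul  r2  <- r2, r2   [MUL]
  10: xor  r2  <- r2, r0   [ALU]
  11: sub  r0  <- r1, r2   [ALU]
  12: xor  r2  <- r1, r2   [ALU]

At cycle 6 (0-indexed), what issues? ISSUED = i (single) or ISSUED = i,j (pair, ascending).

ISSUED = 10

[0] i0+i1  sll;ld  -- 2-wide
[1] i2+i3  add;or  -- 2-wide
[2] i4+i5  sub;st  -- 2-wide
[3] i6  ld  -- no-port MEM/MEM
[4] i7+i8  st;sub  -- 2-wide
[5] i9  mul  -- RAW+WAW r2
[6] i10  xor  -- RAW r2
[7] i11+i12  sub;xor  -- 2-wide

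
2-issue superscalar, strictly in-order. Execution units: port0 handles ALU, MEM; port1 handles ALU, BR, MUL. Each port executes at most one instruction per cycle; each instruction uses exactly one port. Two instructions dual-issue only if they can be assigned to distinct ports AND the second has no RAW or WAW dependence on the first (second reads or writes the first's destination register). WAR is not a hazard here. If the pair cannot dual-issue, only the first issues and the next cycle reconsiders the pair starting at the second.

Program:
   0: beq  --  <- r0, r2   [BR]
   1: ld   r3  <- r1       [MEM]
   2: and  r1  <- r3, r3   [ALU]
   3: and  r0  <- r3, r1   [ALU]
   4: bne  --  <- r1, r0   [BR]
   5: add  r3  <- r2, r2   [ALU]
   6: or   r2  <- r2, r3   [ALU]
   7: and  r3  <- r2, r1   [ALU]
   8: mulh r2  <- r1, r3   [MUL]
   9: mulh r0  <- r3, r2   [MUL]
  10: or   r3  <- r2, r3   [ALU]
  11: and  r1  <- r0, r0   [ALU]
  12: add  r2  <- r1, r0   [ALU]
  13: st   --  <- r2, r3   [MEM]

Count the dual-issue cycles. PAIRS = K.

PAIRS = 3

#0 head=0: beq ld i0,i1 dual
#1 head=2: and i2 RAW r1
#2 head=3: and i3 RAW r0
#3 head=4: bne add i4,i5 dual
#4 head=6: or i6 RAW r2
#5 head=7: and i7 RAW r3
#6 head=8: mulh i8 no-port MUL/MUL
#7 head=9: mulh or i9,i10 dual
#8 head=11: and i11 RAW r1
#9 head=12: add i12 RAW r2
#10 head=13: st i13 tail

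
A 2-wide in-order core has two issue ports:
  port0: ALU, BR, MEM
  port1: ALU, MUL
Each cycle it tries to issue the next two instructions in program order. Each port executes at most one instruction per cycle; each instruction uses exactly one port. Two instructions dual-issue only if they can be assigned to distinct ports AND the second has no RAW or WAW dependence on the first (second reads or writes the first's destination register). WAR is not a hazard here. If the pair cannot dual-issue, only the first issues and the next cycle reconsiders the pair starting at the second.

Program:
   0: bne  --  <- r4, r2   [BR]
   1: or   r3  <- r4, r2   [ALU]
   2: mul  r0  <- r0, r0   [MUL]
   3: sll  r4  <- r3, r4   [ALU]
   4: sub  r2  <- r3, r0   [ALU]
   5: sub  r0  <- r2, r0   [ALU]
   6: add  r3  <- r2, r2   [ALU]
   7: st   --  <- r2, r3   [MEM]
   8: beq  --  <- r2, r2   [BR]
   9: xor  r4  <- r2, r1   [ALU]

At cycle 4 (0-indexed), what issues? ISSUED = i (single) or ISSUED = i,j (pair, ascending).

#0 head=0: bne.BR;or.ALU i0+i1 pair
#1 head=2: mul.MUL;sll.ALU i2+i3 pair
#2 head=4: sub.ALU i4 RAW r2
#3 head=5: sub.ALU;add.ALU i5+i6 pair
#4 head=7: st.MEM i7 no-port MEM/BR
#5 head=8: beq.BR;xor.ALU i8+i9 pair

ISSUED = 7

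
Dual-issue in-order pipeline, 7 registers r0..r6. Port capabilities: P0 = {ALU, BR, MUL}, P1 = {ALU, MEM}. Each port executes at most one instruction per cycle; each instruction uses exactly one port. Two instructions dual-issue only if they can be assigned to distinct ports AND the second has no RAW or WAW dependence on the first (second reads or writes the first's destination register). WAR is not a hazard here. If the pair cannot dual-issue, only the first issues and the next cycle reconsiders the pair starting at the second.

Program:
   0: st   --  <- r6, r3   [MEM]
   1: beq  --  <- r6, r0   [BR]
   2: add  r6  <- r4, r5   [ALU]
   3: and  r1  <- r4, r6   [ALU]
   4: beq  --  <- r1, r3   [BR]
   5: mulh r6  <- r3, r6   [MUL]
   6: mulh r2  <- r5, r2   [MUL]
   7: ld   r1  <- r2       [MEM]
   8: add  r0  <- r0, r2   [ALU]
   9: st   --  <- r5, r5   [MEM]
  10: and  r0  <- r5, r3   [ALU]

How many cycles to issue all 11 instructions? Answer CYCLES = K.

[0] i0+i1  st.MEM/beq.BR  -- 2-wide
[1] i2  add.ALU  -- RAW r6
[2] i3  and.ALU  -- RAW r1
[3] i4  beq.BR  -- no-port BR/MUL
[4] i5  mulh.MUL  -- no-port MUL/MUL
[5] i6  mulh.MUL  -- RAW r2
[6] i7+i8  ld.MEM/add.ALU  -- 2-wide
[7] i9+i10  st.MEM/and.ALU  -- 2-wide

CYCLES = 8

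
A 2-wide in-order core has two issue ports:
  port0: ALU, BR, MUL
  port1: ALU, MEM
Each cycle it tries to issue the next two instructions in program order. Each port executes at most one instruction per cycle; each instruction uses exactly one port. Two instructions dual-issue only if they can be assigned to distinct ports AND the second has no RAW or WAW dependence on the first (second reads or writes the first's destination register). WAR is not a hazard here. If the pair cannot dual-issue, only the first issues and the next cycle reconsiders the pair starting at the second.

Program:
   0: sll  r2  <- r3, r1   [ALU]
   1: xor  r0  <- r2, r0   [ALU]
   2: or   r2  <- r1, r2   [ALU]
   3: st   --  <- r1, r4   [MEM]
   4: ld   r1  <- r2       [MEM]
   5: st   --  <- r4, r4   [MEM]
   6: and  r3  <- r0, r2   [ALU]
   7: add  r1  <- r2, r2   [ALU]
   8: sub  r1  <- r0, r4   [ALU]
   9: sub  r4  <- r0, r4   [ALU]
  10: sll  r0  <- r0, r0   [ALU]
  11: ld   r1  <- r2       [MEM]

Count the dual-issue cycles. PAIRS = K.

PAIRS = 4

  cy0 -> i0 (sll) RAW r2
  cy1 -> i1,i2 (xor or) 2-wide
  cy2 -> i3 (st) no-port MEM/MEM
  cy3 -> i4 (ld) no-port MEM/MEM
  cy4 -> i5,i6 (st and) 2-wide
  cy5 -> i7 (add) WAW r1
  cy6 -> i8,i9 (sub sub) 2-wide
  cy7 -> i10,i11 (sll ld) 2-wide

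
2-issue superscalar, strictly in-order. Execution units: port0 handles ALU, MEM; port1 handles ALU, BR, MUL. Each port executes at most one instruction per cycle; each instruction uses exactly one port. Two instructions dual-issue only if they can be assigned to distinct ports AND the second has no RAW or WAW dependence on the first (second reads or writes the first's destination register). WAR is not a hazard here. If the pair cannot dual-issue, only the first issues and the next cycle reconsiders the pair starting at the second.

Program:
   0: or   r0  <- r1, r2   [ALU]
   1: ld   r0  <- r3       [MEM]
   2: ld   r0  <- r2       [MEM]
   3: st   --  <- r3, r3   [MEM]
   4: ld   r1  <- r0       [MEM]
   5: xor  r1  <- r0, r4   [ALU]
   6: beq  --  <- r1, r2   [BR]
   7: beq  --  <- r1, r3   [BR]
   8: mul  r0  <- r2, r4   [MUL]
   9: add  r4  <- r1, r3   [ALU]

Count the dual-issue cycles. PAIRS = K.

t=0 i0:or.ALU ; WAW r0
t=1 i1:ld.MEM ; no-port MEM/MEM
t=2 i2:ld.MEM ; no-port MEM/MEM
t=3 i3:st.MEM ; no-port MEM/MEM
t=4 i4:ld.MEM ; WAW r1
t=5 i5:xor.ALU ; RAW r1
t=6 i6:beq.BR ; no-port BR/BR
t=7 i7:beq.BR ; no-port BR/MUL
t=8 i8/i9:mul.MUL+add.ALU ; 2-wide

PAIRS = 1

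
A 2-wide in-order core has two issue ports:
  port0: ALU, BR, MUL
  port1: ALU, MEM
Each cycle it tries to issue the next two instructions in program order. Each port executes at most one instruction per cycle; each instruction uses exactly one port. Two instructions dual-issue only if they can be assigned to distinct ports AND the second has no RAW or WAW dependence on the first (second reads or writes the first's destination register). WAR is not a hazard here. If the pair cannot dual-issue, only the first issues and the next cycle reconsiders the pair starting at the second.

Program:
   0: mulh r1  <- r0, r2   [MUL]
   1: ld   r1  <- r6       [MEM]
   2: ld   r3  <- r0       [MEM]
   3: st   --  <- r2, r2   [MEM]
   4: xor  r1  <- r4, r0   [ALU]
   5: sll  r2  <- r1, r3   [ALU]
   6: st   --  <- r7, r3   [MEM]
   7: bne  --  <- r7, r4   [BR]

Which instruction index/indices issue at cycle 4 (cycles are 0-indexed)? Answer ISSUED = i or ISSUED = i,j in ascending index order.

ISSUED = 5,6

t=0 i0:mulh.MUL ; WAW r1
t=1 i1:ld.MEM ; no-port MEM/MEM
t=2 i2:ld.MEM ; no-port MEM/MEM
t=3 i3&i4:st.MEM;xor.ALU ; pair
t=4 i5&i6:sll.ALU;st.MEM ; pair
t=5 i7:bne.BR ; tail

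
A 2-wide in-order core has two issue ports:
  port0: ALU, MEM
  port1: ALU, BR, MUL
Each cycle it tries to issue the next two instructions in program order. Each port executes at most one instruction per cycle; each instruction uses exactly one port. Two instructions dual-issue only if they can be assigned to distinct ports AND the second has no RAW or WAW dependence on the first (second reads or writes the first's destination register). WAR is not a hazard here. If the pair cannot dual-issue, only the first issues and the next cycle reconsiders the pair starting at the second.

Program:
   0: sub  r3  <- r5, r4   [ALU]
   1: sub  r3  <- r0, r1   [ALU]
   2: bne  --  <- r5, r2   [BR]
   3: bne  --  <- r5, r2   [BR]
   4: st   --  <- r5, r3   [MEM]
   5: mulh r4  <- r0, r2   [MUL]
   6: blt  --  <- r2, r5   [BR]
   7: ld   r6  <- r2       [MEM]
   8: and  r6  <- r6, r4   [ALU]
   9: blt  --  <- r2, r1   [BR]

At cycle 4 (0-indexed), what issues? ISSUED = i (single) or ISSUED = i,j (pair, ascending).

ISSUED = 6,7

t=0 i0:sub ; WAW r3
t=1 i1&i2:sub;bne ; 2-wide
t=2 i3&i4:bne;st ; 2-wide
t=3 i5:mulh ; no-port MUL/BR
t=4 i6&i7:blt;ld ; 2-wide
t=5 i8&i9:and;blt ; 2-wide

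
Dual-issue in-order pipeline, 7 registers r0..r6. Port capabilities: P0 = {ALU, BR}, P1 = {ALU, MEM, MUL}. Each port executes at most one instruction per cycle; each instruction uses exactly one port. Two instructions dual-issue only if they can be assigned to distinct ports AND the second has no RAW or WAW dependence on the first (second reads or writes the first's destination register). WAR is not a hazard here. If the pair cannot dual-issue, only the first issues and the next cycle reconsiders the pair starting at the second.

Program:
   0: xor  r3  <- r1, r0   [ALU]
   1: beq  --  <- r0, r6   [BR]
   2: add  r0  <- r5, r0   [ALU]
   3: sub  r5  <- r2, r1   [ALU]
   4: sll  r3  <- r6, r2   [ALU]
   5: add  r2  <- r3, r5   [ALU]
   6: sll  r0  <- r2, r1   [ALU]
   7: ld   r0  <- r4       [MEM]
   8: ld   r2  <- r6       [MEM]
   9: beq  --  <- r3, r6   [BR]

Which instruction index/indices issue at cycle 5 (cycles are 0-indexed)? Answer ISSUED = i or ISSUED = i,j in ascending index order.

ISSUED = 7

[0] i0+i1  xor/beq  -- 2-wide
[1] i2+i3  add/sub  -- 2-wide
[2] i4  sll  -- RAW r3
[3] i5  add  -- RAW r2
[4] i6  sll  -- WAW r0
[5] i7  ld  -- no-port MEM/MEM
[6] i8+i9  ld/beq  -- 2-wide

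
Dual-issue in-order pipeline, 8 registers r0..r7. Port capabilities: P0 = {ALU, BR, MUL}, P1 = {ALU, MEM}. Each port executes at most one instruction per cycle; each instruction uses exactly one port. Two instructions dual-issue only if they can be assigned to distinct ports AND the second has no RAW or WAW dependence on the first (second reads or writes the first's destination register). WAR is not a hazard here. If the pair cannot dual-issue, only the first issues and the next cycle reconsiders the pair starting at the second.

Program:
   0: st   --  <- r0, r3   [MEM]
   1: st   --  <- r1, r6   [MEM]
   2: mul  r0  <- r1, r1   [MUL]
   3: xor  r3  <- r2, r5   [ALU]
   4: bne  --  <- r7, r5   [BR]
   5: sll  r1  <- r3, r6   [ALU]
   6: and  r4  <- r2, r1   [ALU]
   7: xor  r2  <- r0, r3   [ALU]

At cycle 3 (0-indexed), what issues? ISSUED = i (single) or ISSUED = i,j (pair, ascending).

0. st @i0  | no-port MEM/MEM
1. st/mul @i1,i2  | dual
2. xor/bne @i3,i4  | dual
3. sll @i5  | RAW r1
4. and/xor @i6,i7  | dual

ISSUED = 5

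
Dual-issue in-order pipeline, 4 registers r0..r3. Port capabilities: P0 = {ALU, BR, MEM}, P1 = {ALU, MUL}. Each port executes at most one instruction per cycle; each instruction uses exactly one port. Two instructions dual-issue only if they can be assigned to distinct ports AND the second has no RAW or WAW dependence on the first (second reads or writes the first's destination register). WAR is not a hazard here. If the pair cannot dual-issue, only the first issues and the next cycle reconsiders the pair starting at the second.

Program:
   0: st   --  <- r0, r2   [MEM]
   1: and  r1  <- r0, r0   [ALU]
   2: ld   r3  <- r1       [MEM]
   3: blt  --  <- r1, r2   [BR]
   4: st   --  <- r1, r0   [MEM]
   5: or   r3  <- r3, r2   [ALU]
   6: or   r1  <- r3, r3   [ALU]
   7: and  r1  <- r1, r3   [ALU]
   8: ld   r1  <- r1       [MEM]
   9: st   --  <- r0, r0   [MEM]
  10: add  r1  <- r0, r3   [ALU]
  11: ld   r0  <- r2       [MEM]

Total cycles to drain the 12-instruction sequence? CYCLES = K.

[0] i0+i1  st+and  -- pair
[1] i2  ld  -- no-port MEM/BR
[2] i3  blt  -- no-port BR/MEM
[3] i4+i5  st+or  -- pair
[4] i6  or  -- RAW+WAW r1
[5] i7  and  -- RAW+WAW r1
[6] i8  ld  -- no-port MEM/MEM
[7] i9+i10  st+add  -- pair
[8] i11  ld  -- tail

CYCLES = 9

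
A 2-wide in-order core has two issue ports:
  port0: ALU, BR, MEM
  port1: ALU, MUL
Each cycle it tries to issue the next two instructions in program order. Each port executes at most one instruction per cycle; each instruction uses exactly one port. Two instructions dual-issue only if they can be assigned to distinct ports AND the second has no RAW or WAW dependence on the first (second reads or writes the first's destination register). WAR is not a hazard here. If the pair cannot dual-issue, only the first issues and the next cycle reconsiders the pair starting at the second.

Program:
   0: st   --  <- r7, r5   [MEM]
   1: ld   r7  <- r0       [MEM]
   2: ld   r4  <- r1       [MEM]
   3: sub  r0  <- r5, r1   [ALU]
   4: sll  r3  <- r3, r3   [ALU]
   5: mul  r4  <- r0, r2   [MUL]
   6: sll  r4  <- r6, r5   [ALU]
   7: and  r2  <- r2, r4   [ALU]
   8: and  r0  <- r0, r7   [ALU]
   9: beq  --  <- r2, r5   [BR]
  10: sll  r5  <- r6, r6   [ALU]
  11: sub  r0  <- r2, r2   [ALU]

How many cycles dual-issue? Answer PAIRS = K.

PAIRS = 4

#0 head=0: st i0 no-port MEM/MEM
#1 head=1: ld i1 no-port MEM/MEM
#2 head=2: ld sub i2&i3 pair
#3 head=4: sll mul i4&i5 pair
#4 head=6: sll i6 RAW r4
#5 head=7: and and i7&i8 pair
#6 head=9: beq sll i9&i10 pair
#7 head=11: sub i11 tail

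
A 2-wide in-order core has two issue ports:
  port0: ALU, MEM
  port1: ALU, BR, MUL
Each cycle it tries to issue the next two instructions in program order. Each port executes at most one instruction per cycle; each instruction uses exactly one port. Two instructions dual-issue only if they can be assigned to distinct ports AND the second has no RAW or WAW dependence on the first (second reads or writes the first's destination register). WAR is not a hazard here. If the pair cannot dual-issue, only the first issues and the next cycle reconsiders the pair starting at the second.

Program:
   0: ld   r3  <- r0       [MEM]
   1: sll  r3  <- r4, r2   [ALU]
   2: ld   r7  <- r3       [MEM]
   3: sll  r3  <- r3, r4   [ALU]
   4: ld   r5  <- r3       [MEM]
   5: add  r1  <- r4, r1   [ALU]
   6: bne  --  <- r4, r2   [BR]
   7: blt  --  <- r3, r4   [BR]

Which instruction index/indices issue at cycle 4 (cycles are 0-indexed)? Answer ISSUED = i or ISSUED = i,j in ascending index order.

ISSUED = 6

  cy0 -> i0 (ld) WAW r3
  cy1 -> i1 (sll) RAW r3
  cy2 -> i2&i3 (ld sll) dual
  cy3 -> i4&i5 (ld add) dual
  cy4 -> i6 (bne) no-port BR/BR
  cy5 -> i7 (blt) tail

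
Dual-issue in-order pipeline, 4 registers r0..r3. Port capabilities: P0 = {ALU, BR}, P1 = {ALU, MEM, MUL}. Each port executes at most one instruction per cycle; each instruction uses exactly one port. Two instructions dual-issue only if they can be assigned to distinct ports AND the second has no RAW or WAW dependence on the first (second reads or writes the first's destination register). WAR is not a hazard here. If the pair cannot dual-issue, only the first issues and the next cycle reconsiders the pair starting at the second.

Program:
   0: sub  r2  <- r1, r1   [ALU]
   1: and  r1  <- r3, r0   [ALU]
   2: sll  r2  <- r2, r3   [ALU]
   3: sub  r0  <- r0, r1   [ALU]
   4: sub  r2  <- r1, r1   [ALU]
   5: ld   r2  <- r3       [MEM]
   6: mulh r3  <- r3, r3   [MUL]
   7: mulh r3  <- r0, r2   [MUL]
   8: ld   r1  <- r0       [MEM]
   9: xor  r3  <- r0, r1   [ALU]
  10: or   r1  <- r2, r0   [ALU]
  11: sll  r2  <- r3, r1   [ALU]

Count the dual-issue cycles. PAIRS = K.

PAIRS = 3

t=0 i0/i1:sub.ALU and.ALU ; pair
t=1 i2/i3:sll.ALU sub.ALU ; pair
t=2 i4:sub.ALU ; WAW r2
t=3 i5:ld.MEM ; no-port MEM/MUL
t=4 i6:mulh.MUL ; no-port MUL/MUL
t=5 i7:mulh.MUL ; no-port MUL/MEM
t=6 i8:ld.MEM ; RAW r1
t=7 i9/i10:xor.ALU or.ALU ; pair
t=8 i11:sll.ALU ; tail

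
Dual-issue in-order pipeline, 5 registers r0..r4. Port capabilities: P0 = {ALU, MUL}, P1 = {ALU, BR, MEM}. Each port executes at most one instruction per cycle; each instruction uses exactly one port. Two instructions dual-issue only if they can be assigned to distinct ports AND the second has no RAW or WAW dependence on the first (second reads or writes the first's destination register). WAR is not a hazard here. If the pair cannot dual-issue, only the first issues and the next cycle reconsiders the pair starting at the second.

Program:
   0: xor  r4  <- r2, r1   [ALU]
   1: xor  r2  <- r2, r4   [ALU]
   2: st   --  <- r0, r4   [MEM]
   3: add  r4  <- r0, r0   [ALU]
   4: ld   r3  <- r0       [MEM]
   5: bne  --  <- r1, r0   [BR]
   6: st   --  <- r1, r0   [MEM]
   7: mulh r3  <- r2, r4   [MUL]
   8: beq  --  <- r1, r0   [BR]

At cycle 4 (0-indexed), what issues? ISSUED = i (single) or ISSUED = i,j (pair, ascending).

ISSUED = 6,7

[0] i0  xor.ALU  -- RAW r4
[1] i1&i2  xor.ALU/st.MEM  -- 2-wide
[2] i3&i4  add.ALU/ld.MEM  -- 2-wide
[3] i5  bne.BR  -- no-port BR/MEM
[4] i6&i7  st.MEM/mulh.MUL  -- 2-wide
[5] i8  beq.BR  -- tail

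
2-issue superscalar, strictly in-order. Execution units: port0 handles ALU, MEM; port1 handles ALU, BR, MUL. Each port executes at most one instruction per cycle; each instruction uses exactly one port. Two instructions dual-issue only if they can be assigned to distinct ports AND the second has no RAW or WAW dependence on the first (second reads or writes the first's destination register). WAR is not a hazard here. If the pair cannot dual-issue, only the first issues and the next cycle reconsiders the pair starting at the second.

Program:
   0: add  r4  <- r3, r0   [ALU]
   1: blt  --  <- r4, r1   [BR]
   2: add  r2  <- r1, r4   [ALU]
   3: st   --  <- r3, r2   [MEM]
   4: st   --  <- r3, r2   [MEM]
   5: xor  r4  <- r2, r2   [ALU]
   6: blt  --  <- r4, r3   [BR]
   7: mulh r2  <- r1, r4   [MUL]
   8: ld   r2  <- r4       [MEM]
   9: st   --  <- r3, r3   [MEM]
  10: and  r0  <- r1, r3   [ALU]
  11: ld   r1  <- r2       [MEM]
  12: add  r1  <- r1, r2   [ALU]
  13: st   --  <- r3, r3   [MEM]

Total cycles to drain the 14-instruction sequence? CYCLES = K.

CYCLES = 10

c0: i0 add  RAW r4
c1: i1,i2 blt+add  2-wide
c2: i3 st  no-port MEM/MEM
c3: i4,i5 st+xor  2-wide
c4: i6 blt  no-port BR/MUL
c5: i7 mulh  WAW r2
c6: i8 ld  no-port MEM/MEM
c7: i9,i10 st+and  2-wide
c8: i11 ld  RAW+WAW r1
c9: i12,i13 add+st  2-wide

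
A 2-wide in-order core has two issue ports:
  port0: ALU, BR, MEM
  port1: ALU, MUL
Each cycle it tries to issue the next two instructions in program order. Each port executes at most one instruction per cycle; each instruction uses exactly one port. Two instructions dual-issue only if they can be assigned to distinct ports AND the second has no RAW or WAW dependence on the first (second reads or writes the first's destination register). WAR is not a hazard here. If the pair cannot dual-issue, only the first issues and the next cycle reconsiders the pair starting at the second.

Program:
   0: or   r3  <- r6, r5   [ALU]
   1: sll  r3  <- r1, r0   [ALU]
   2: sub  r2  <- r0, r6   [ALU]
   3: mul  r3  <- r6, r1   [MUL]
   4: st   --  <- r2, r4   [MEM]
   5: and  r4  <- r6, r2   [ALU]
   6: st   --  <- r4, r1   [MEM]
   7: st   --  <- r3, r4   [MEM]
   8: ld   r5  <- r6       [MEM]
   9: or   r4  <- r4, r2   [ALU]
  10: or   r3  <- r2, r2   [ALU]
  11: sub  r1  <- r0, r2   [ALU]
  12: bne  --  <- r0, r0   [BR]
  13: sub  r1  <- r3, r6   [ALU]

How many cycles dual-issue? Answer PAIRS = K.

PAIRS = 5

  cy0 -> i0 (or.ALU) WAW r3
  cy1 -> i1/i2 (sll.ALU+sub.ALU) 2-wide
  cy2 -> i3/i4 (mul.MUL+st.MEM) 2-wide
  cy3 -> i5 (and.ALU) RAW r4
  cy4 -> i6 (st.MEM) no-port MEM/MEM
  cy5 -> i7 (st.MEM) no-port MEM/MEM
  cy6 -> i8/i9 (ld.MEM+or.ALU) 2-wide
  cy7 -> i10/i11 (or.ALU+sub.ALU) 2-wide
  cy8 -> i12/i13 (bne.BR+sub.ALU) 2-wide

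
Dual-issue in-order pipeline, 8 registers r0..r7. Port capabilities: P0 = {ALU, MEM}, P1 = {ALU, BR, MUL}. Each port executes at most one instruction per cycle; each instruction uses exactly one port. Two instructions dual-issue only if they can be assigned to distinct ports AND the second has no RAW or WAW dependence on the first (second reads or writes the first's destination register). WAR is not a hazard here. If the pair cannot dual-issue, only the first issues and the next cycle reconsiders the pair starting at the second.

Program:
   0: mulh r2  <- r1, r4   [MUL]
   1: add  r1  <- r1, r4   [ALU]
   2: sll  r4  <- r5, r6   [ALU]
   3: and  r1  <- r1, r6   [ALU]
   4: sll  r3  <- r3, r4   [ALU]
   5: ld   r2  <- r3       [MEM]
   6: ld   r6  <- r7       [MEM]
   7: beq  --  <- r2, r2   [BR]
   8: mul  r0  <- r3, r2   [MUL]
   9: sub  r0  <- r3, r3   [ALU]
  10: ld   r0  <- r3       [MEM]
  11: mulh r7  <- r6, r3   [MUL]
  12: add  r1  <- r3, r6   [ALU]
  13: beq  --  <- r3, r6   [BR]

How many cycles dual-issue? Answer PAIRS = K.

c0: i0,i1 mulh+add  dual
c1: i2,i3 sll+and  dual
c2: i4 sll  RAW r3
c3: i5 ld  no-port MEM/MEM
c4: i6,i7 ld+beq  dual
c5: i8 mul  WAW r0
c6: i9 sub  WAW r0
c7: i10,i11 ld+mulh  dual
c8: i12,i13 add+beq  dual

PAIRS = 5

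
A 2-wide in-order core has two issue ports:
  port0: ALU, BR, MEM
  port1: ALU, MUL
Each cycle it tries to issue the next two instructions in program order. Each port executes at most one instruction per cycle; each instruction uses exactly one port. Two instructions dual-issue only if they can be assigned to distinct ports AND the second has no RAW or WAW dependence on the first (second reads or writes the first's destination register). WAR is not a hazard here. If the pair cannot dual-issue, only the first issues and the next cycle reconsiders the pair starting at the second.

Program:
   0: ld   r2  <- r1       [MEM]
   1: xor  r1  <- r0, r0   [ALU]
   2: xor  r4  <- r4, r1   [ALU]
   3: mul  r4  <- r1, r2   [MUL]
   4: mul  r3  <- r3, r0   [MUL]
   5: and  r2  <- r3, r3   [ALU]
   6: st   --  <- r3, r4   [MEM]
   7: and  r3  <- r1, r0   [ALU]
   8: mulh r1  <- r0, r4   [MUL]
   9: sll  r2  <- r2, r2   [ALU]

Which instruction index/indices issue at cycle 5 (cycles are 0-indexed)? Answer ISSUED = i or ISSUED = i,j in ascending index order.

ISSUED = 7,8

#0 head=0: ld/xor i0+i1 dual
#1 head=2: xor i2 WAW r4
#2 head=3: mul i3 no-port MUL/MUL
#3 head=4: mul i4 RAW r3
#4 head=5: and/st i5+i6 dual
#5 head=7: and/mulh i7+i8 dual
#6 head=9: sll i9 tail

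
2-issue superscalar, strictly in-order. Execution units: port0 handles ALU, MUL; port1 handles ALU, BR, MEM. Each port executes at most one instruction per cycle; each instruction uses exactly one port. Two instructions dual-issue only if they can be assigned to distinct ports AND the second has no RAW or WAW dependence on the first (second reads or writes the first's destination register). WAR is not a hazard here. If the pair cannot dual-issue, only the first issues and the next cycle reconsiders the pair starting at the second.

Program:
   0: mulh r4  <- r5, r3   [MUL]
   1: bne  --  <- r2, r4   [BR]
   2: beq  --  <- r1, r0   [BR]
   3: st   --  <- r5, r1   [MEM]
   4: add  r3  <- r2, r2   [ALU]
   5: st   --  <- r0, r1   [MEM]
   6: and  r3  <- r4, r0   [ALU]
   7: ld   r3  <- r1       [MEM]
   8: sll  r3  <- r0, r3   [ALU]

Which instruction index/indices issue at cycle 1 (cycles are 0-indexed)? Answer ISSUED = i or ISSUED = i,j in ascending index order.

[0] i0  mulh.MUL  -- RAW r4
[1] i1  bne.BR  -- no-port BR/BR
[2] i2  beq.BR  -- no-port BR/MEM
[3] i3/i4  st.MEM+add.ALU  -- pair
[4] i5/i6  st.MEM+and.ALU  -- pair
[5] i7  ld.MEM  -- RAW+WAW r3
[6] i8  sll.ALU  -- tail

ISSUED = 1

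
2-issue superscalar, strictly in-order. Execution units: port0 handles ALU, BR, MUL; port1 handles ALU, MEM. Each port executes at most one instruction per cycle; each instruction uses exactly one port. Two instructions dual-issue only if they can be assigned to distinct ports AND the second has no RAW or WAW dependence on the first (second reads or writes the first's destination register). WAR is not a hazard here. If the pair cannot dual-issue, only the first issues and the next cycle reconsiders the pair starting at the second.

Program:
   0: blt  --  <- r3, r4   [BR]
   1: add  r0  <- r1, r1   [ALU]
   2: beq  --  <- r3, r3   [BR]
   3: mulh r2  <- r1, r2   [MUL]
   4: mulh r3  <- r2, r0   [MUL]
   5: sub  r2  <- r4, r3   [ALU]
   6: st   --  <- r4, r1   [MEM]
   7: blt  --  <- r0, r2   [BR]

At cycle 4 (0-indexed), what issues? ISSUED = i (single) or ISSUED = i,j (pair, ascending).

ISSUED = 5,6

#0 head=0: blt.BR/add.ALU i0+i1 dual
#1 head=2: beq.BR i2 no-port BR/MUL
#2 head=3: mulh.MUL i3 no-port MUL/MUL
#3 head=4: mulh.MUL i4 RAW r3
#4 head=5: sub.ALU/st.MEM i5+i6 dual
#5 head=7: blt.BR i7 tail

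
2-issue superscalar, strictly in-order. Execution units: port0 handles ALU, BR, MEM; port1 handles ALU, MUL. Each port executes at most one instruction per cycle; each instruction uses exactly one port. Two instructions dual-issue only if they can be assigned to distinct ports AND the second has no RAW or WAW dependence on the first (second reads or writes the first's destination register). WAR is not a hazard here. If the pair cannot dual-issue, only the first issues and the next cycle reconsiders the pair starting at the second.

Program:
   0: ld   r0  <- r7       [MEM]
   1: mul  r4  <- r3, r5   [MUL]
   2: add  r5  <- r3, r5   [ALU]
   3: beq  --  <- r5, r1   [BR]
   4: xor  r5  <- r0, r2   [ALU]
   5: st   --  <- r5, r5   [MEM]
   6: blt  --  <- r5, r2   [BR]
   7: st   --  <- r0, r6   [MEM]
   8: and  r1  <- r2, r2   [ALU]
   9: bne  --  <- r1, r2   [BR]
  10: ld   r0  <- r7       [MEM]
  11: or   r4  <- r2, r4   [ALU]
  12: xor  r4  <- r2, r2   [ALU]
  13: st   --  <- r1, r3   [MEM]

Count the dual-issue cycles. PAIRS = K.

#0 head=0: ld;mul i0&i1 pair
#1 head=2: add i2 RAW r5
#2 head=3: beq;xor i3&i4 pair
#3 head=5: st i5 no-port MEM/BR
#4 head=6: blt i6 no-port BR/MEM
#5 head=7: st;and i7&i8 pair
#6 head=9: bne i9 no-port BR/MEM
#7 head=10: ld;or i10&i11 pair
#8 head=12: xor;st i12&i13 pair

PAIRS = 5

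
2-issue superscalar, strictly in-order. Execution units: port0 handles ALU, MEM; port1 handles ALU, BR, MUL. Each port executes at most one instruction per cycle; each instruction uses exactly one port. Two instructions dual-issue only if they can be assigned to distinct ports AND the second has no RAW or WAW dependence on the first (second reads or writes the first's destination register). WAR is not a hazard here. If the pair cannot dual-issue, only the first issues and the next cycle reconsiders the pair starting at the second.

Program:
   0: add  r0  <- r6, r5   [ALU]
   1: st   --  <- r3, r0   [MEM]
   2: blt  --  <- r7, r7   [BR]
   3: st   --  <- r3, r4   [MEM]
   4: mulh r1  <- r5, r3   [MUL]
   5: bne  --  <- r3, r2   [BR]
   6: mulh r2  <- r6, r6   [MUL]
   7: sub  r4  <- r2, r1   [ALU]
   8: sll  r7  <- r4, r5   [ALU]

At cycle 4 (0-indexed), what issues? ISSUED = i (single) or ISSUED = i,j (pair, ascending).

c0: i0 add  RAW r0
c1: i1/i2 st blt  dual
c2: i3/i4 st mulh  dual
c3: i5 bne  no-port BR/MUL
c4: i6 mulh  RAW r2
c5: i7 sub  RAW r4
c6: i8 sll  tail

ISSUED = 6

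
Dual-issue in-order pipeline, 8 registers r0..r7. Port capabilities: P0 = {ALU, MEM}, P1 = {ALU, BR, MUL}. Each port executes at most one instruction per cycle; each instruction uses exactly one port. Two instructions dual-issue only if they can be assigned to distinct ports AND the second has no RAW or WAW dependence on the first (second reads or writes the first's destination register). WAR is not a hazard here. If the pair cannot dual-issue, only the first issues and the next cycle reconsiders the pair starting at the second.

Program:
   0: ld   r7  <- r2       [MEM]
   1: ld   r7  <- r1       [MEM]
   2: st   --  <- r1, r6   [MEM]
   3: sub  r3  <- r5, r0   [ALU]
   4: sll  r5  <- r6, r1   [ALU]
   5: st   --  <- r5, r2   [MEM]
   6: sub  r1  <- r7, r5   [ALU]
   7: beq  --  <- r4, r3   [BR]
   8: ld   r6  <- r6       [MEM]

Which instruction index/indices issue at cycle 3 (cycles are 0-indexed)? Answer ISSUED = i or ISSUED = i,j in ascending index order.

ISSUED = 4

  cy0 -> i0 (ld.MEM) no-port MEM/MEM
  cy1 -> i1 (ld.MEM) no-port MEM/MEM
  cy2 -> i2+i3 (st.MEM sub.ALU) 2-wide
  cy3 -> i4 (sll.ALU) RAW r5
  cy4 -> i5+i6 (st.MEM sub.ALU) 2-wide
  cy5 -> i7+i8 (beq.BR ld.MEM) 2-wide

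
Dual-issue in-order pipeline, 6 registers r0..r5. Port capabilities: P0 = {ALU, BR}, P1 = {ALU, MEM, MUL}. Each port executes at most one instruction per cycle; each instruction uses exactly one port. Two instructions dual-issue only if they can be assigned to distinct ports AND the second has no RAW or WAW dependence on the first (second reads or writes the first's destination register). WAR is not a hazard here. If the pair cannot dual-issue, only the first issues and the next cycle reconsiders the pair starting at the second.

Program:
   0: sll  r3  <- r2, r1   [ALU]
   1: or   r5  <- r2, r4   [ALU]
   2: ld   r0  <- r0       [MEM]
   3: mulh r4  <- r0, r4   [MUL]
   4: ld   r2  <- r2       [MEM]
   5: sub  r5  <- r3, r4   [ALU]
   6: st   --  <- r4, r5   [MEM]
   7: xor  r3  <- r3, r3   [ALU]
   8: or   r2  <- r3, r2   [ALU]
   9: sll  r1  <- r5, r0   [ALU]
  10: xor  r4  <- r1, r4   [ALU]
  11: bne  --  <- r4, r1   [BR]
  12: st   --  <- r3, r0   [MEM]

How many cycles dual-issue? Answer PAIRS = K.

PAIRS = 5

c0: i0&i1 sll;or  pair
c1: i2 ld  no-port MEM/MUL
c2: i3 mulh  no-port MUL/MEM
c3: i4&i5 ld;sub  pair
c4: i6&i7 st;xor  pair
c5: i8&i9 or;sll  pair
c6: i10 xor  RAW r4
c7: i11&i12 bne;st  pair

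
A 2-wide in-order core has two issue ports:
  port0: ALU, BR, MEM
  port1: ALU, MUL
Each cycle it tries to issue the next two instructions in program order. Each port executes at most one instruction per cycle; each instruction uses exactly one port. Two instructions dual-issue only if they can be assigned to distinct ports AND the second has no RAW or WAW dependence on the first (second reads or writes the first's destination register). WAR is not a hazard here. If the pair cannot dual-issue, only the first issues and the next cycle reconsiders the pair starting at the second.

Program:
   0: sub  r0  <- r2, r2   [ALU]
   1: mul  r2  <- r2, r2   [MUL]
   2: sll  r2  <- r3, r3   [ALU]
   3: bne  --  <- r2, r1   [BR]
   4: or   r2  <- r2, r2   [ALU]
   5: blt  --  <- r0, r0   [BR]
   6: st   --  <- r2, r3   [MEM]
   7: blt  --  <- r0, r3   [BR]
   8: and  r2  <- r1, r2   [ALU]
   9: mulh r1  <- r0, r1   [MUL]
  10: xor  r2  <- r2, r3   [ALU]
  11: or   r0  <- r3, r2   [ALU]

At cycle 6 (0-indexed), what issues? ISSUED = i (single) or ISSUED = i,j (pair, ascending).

t=0 i0&i1:sub.ALU/mul.MUL ; dual
t=1 i2:sll.ALU ; RAW r2
t=2 i3&i4:bne.BR/or.ALU ; dual
t=3 i5:blt.BR ; no-port BR/MEM
t=4 i6:st.MEM ; no-port MEM/BR
t=5 i7&i8:blt.BR/and.ALU ; dual
t=6 i9&i10:mulh.MUL/xor.ALU ; dual
t=7 i11:or.ALU ; tail

ISSUED = 9,10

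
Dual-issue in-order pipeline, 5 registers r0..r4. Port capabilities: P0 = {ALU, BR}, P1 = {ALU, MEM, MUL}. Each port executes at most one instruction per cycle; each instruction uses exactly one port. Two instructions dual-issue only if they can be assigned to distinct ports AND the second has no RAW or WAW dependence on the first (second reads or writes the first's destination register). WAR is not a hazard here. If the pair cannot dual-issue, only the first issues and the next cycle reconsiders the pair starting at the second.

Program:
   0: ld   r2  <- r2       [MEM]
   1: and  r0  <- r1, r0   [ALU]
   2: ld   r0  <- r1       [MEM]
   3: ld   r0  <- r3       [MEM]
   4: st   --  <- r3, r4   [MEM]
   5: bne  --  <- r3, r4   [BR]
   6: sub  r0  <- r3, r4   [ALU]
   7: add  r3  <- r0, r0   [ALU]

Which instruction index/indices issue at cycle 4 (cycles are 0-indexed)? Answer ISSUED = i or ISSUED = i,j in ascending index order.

t=0 i0&i1:ld.MEM/and.ALU ; dual
t=1 i2:ld.MEM ; no-port MEM/MEM
t=2 i3:ld.MEM ; no-port MEM/MEM
t=3 i4&i5:st.MEM/bne.BR ; dual
t=4 i6:sub.ALU ; RAW r0
t=5 i7:add.ALU ; tail

ISSUED = 6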